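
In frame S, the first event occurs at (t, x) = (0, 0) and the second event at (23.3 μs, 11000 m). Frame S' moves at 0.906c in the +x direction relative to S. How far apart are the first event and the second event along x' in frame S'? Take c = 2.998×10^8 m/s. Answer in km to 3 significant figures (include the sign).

Δx' ≈ 11.0 km

γ = 1/√(1 − 0.906²) = 2.3625
Δx' = γ(Δx − vΔt) = 2.3625 × (11000 m − 0.906×(2.998×10^8 m/s)×23.3×10^-6 s)
= 2.3625 × (4671.3 m) = 11.0 km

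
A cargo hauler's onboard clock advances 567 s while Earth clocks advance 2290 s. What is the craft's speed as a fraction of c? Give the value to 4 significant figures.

γ = Δt/τ₀ = 2290/567 = 4.03880
β = √(1 − 1/γ²) = √(1 − 1/4.03880²) = 0.9689

β ≈ 0.9689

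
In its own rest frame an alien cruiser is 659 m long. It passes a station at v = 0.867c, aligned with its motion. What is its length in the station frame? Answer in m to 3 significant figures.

γ = 1/√(1 − 0.867²) = 2.0068
Length contraction: L = L₀/γ = 659/2.0068 = 328 m

L ≈ 328 m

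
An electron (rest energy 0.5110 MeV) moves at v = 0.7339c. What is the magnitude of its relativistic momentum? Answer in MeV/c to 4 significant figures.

p ≈ 0.5521 MeV/c

γ = 1/√(1 − 0.7339²) = 1.47220
p = γβm₀c = 1.47220 × 0.7339 × 0.5110 MeV/c = 0.5521 MeV/c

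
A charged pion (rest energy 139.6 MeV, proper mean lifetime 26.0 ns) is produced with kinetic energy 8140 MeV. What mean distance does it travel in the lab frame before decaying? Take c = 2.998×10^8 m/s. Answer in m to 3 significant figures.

d ≈ 462 m

γ = 1 + K/(m₀c²) = 1 + 8140/139.6 = 59.309
β = √(1 − 1/γ²) = 0.99986
Dilated lifetime: γτ₀ = 59.309 × 26.0 ns = 1542.0 ns
d = βc·γτ₀ = 0.99986 × (2.998×10^8 m/s) × 1.5420×10^-6 s = 462 m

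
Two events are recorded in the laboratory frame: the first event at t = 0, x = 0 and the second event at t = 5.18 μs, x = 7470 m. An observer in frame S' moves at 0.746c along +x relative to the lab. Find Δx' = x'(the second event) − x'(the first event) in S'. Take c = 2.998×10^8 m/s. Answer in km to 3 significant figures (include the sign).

Δx' ≈ 9.48 km

γ = 1/√(1 − 0.746²) = 1.5016
Δx' = γ(Δx − vΔt) = 1.5016 × (7470 m − 0.746×(2.998×10^8 m/s)×5.18×10^-6 s)
= 1.5016 × (6311.5 m) = 9.48 km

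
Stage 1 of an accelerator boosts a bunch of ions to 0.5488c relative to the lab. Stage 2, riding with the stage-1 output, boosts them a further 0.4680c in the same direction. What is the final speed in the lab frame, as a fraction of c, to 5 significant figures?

u ≈ 0.80901c

Compose boost 2: (0.4680 + 0.5488)/(1 + 0.4680×0.5488) = 1.0168/1.256838 = 0.80901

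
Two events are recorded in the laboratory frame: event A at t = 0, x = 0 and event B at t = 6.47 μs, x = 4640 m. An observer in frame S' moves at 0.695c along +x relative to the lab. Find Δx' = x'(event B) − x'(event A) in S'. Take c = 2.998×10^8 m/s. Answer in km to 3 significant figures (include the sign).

γ = 1/√(1 − 0.695²) = 1.3908
Δx' = γ(Δx − vΔt) = 1.3908 × (4640 m − 0.695×(2.998×10^8 m/s)×6.47×10^-6 s)
= 1.3908 × (3291.9 m) = 4.58 km

Δx' ≈ 4.58 km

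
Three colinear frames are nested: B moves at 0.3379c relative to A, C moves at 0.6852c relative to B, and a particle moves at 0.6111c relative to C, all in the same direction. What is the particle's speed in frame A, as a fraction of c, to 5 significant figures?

Compose boost 2: (0.6852 + 0.3379)/(1 + 0.6852×0.3379) = 1.0231/1.231529 = 0.8307559
Compose boost 3: (0.6111 + 0.8307559)/(1 + 0.6111×0.8307559) = 1.441856/1.507675 = 0.95634

u ≈ 0.95634c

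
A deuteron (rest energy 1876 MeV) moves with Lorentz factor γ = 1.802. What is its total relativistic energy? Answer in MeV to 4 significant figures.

γ = 1.802 (given)
E = γm₀c² = 1.802 × 1876 MeV = 3381 MeV

E ≈ 3381 MeV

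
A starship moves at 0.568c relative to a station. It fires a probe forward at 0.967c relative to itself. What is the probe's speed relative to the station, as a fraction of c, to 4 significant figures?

Relativistic velocity addition: u = (u' + v)/(1 + u'v/c²)
= (0.967 + 0.568)/(1 + 0.967×0.568) = 1.535/1.54926 = 0.9908

u ≈ 0.9908c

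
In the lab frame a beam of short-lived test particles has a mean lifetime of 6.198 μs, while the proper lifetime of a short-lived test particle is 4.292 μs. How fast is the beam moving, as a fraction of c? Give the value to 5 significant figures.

γ = Δt/τ₀ = 6.198/4.292 = 1.444082
β = √(1 − 1/γ²) = √(1 − 1/1.444082²) = 0.72144

β ≈ 0.72144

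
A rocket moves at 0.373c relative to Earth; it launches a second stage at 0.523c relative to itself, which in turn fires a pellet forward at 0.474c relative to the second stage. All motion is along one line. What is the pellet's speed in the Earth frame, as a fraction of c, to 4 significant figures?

Compose boost 2: (0.523 + 0.373)/(1 + 0.523×0.373) = 0.8960/1.19508 = 0.749741
Compose boost 3: (0.474 + 0.749741)/(1 + 0.474×0.749741) = 1.22374/1.35538 = 0.9029

u ≈ 0.9029c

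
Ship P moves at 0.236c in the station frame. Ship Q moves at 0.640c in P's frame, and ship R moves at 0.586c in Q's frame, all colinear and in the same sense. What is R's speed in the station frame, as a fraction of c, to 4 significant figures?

Compose boost 2: (0.640 + 0.236)/(1 + 0.640×0.236) = 0.8760/1.15104 = 0.761051
Compose boost 3: (0.586 + 0.761051)/(1 + 0.586×0.761051) = 1.34705/1.44598 = 0.9316

u ≈ 0.9316c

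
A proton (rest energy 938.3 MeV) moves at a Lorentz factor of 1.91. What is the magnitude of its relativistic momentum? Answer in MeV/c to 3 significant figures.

β = √(1 − 1/γ²) = √(1 − 1/1.91²) = 0.85199
p = γβm₀c = 1.91 × 0.85199 × 938.3 MeV/c = 1530 MeV/c

p ≈ 1530 MeV/c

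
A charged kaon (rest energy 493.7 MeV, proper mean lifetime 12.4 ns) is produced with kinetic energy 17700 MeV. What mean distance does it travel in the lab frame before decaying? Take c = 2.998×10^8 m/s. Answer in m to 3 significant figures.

γ = 1 + K/(m₀c²) = 1 + 17700/493.7 = 36.852
β = √(1 − 1/γ²) = 0.99963
Dilated lifetime: γτ₀ = 36.852 × 12.4 ns = 456.96 ns
d = βc·γτ₀ = 0.99963 × (2.998×10^8 m/s) × 4.5696×10^-7 s = 137 m

d ≈ 137 m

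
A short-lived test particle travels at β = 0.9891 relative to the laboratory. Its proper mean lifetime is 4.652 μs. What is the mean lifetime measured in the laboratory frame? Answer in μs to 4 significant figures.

γ = 1/√(1 − 0.9891²) = 6.79139
Time dilation: Δt = γτ₀ = 6.79139 × 4.652 μs = 31.59 μs

Δt ≈ 31.59 μs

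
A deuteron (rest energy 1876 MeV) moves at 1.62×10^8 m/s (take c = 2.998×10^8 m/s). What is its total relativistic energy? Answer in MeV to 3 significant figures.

β = v/c = 1.62×10^8 / 2.998×10^8 = 0.54036
γ = 1/√(1 − 0.54036²) = 1.1884
E = γm₀c² = 1.1884 × 1876 MeV = 2230 MeV

E ≈ 2230 MeV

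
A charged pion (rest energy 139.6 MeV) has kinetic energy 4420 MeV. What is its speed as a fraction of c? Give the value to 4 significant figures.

γ = 1 + K/(m₀c²) = 1 + 4420/139.6 = 32.6619
β = √(1 − 1/γ²) = 0.9995

β ≈ 0.9995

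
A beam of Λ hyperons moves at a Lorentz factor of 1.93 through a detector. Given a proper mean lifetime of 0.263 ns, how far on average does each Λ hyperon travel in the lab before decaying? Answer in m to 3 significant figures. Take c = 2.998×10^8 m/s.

β = √(1 − 1/γ²) = √(1 − 1/1.93²) = 0.85530
Dilated lifetime: Δt = γτ₀ = 1.93 × 0.263 ns = 0.50759 ns
d = vΔt = 0.85530c × 0.50759 ns = 2.5642×10^8 m/s × 5.0759×10^-10 s = 0.130 m

d ≈ 0.130 m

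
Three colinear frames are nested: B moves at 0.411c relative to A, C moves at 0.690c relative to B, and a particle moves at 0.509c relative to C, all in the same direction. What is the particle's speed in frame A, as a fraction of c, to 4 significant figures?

Compose boost 2: (0.690 + 0.411)/(1 + 0.690×0.411) = 1.101/1.28359 = 0.857751
Compose boost 3: (0.509 + 0.857751)/(1 + 0.509×0.857751) = 1.36675/1.43660 = 0.9514

u ≈ 0.9514c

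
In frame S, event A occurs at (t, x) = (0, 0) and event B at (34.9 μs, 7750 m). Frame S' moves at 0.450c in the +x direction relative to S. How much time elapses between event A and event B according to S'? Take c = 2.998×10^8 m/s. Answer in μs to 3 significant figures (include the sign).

Δt' ≈ 26.1 μs

γ = 1/√(1 − 0.450²) = 1.1198
Δt' = γ(Δt − vΔx/c²) = 1.1198 × (34.9 μs − 0.450×7750 m / (2.998×10^8 m/s))
= 1.1198 × (23.267 μs) = 26.1 μs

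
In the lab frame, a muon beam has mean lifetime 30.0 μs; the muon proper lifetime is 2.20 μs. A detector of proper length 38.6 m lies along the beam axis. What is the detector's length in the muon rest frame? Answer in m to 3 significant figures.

L ≈ 2.83 m

Time dilation ⇒ γ = Δt/τ₀ = 30.0/2.20 = 13.636
Length contraction: L = L₀/γ = 38.6/13.636 = 2.83 m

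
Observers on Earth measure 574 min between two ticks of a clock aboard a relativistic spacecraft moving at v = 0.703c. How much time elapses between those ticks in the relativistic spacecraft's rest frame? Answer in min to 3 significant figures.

τ₀ ≈ 408 min

γ = 1/√(1 − 0.703²) = 1.4061
Proper time: τ₀ = Δt/γ = 574/1.4061 = 408 min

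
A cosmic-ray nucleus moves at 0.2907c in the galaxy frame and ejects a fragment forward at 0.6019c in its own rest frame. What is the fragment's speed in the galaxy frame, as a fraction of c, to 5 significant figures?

Compose boost 2: (0.6019 + 0.2907)/(1 + 0.6019×0.2907) = 0.89260/1.174972 = 0.75968

u ≈ 0.75968c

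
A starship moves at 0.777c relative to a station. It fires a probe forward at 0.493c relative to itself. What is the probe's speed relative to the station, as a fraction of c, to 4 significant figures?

u ≈ 0.9183c

Relativistic velocity addition: u = (u' + v)/(1 + u'v/c²)
= (0.493 + 0.777)/(1 + 0.493×0.777) = 1.270/1.38306 = 0.9183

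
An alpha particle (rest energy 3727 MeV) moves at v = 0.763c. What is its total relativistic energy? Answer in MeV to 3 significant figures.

E ≈ 5770 MeV

γ = 1/√(1 − 0.763²) = 1.5470
E = γm₀c² = 1.5470 × 3727 MeV = 5770 MeV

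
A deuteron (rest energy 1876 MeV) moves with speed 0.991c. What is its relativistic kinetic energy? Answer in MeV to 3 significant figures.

γ = 1/√(1 − 0.991²) = 7.4704
K = (γ − 1)m₀c² = (7.4704 − 1) × 1876 MeV = 6.4704 × 1876 MeV = 12100 MeV

K ≈ 12100 MeV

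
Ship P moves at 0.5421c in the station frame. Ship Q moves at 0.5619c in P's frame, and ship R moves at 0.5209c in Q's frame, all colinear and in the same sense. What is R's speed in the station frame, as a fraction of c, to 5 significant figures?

Compose boost 2: (0.5619 + 0.5421)/(1 + 0.5619×0.5421) = 1.1040/1.304606 = 0.8462325
Compose boost 3: (0.5209 + 0.8462325)/(1 + 0.5209×0.8462325) = 1.367133/1.440803 = 0.94887

u ≈ 0.94887c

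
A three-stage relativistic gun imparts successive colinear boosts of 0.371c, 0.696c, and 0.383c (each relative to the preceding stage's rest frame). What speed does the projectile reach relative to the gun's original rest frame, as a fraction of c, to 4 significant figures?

Compose boost 2: (0.696 + 0.371)/(1 + 0.696×0.371) = 1.067/1.25822 = 0.848026
Compose boost 3: (0.383 + 0.848026)/(1 + 0.383×0.848026) = 1.23103/1.32479 = 0.9292

u ≈ 0.9292c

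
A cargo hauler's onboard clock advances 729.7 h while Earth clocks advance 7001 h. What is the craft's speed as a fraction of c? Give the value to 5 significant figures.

β ≈ 0.99455

γ = Δt/τ₀ = 7001/729.7 = 9.594354
β = √(1 − 1/γ²) = √(1 − 1/9.594354²) = 0.99455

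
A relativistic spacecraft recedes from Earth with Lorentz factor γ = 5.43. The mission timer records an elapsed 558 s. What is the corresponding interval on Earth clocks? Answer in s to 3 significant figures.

Δt ≈ 3030 s

γ = 5.43 (given)
Time dilation: Δt = γτ₀ = 5.43 × 558 s = 3030 s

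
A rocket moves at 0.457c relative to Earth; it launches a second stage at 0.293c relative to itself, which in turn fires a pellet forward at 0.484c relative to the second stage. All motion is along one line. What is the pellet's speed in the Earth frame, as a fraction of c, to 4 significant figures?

Compose boost 2: (0.293 + 0.457)/(1 + 0.293×0.457) = 0.7500/1.13390 = 0.661433
Compose boost 3: (0.484 + 0.661433)/(1 + 0.484×0.661433) = 1.14543/1.32013 = 0.8677

u ≈ 0.8677c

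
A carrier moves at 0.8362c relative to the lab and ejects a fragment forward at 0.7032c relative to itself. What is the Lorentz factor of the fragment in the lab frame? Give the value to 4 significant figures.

γ ≈ 4.073

u_lab = (0.7032 + 0.8362)/(1 + 0.7032×0.8362) = 1.5394/1.588016 = 0.9693858
γ = 1/√(1 − 0.9693858²) = 4.073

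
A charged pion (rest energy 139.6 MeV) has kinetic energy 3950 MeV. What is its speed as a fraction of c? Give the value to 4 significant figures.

γ = 1 + K/(m₀c²) = 1 + 3950/139.6 = 29.2951
β = √(1 − 1/γ²) = 0.9994

β ≈ 0.9994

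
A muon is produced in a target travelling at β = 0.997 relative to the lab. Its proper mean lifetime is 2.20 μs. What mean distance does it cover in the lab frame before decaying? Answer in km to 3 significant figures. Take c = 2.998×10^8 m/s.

γ = 1/√(1 − 0.997²) = 12.920
Dilated lifetime: Δt = γτ₀ = 12.920 × 2.20 μs = 28.423 μs
d = vΔt = 0.997c × 28.423 μs = 2.9890×10^8 m/s × 2.8423×10^-5 s = 8.50 km

d ≈ 8.50 km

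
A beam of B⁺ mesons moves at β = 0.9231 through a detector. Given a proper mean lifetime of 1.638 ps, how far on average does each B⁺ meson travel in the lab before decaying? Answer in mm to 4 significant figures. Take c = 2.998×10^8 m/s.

γ = 1/√(1 − 0.9231²) = 2.60037
Dilated lifetime: Δt = γτ₀ = 2.60037 × 1.638 ps = 4.25941 ps
d = vΔt = 0.9231c × 4.25941 ps = 2.76745×10^8 m/s × 4.25941×10^-12 s = 1.179 mm

d ≈ 1.179 mm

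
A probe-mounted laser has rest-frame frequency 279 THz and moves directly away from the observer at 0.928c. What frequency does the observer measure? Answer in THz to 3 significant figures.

Relativistic Doppler: f_obs = f_src √((1−β)/(1+β))
= 279 × √(0.072000/1.9280) = 279 × 0.19325 = 53.9 THz

f_obs ≈ 53.9 THz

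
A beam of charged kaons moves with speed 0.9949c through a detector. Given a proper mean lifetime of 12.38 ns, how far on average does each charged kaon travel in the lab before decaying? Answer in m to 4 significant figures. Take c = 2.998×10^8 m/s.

d ≈ 36.61 m

γ = 1/√(1 − 0.9949²) = 9.91412
Dilated lifetime: Δt = γτ₀ = 9.91412 × 12.38 ns = 122.737 ns
d = vΔt = 0.9949c × 122.737 ns = 2.98271×10^8 m/s × 1.22737×10^-7 s = 36.61 m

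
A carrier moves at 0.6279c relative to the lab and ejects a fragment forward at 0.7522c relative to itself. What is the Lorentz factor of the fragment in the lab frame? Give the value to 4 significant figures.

u_lab = (0.7522 + 0.6279)/(1 + 0.7522×0.6279) = 1.3801/1.472306 = 0.9373728
γ = 1/√(1 − 0.9373728²) = 2.871

γ ≈ 2.871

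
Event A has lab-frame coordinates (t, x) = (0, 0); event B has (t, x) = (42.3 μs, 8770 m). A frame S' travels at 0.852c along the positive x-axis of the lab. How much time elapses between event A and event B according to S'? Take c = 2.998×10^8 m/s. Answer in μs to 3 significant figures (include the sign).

γ = 1/√(1 − 0.852²) = 1.9101
Δt' = γ(Δt − vΔx/c²) = 1.9101 × (42.3 μs − 0.852×8770 m / (2.998×10^8 m/s))
= 1.9101 × (17.377 μs) = 33.2 μs

Δt' ≈ 33.2 μs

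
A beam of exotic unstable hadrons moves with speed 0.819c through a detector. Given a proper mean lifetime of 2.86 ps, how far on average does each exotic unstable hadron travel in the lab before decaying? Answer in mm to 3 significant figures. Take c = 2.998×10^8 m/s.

d ≈ 1.22 mm

γ = 1/√(1 − 0.819²) = 1.7428
Dilated lifetime: Δt = γτ₀ = 1.7428 × 2.86 ps = 4.9844 ps
d = vΔt = 0.819c × 4.9844 ps = 2.4554×10^8 m/s × 4.9844×10^-12 s = 1.22 mm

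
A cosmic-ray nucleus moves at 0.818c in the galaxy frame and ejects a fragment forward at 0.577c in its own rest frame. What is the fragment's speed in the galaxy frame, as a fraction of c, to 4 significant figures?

Compose boost 2: (0.577 + 0.818)/(1 + 0.577×0.818) = 1.395/1.47199 = 0.9477

u ≈ 0.9477c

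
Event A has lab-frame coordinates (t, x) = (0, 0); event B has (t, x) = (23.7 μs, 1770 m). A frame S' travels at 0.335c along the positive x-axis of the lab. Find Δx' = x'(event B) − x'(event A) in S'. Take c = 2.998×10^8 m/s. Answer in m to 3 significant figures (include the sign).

Δx' ≈ -648 m

γ = 1/√(1 − 0.335²) = 1.0613
Δx' = γ(Δx − vΔt) = 1.0613 × (1770 m − 0.335×(2.998×10^8 m/s)×23.7×10^-6 s)
= 1.0613 × (-610.26 m) = -648 m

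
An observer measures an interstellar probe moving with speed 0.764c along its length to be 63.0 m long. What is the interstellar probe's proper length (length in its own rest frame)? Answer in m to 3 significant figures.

γ = 1/√(1 − 0.764²) = 1.5499
L₀ = γL = 1.5499 × 63.0 = 97.6 m

L₀ ≈ 97.6 m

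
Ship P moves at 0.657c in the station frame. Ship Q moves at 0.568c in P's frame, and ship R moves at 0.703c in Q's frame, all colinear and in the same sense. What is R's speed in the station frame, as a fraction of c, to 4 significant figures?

u ≈ 0.9803c

Compose boost 2: (0.568 + 0.657)/(1 + 0.568×0.657) = 1.225/1.37318 = 0.892092
Compose boost 3: (0.703 + 0.892092)/(1 + 0.703×0.892092) = 1.59509/1.62714 = 0.9803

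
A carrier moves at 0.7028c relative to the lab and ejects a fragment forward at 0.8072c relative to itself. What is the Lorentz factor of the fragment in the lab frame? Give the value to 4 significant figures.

u_lab = (0.8072 + 0.7028)/(1 + 0.8072×0.7028) = 1.5100/1.567300 = 0.9634402
γ = 1/√(1 − 0.9634402²) = 3.732

γ ≈ 3.732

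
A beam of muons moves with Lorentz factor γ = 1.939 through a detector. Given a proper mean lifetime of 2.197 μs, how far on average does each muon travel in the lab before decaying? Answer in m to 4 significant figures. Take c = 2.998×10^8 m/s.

d ≈ 1094 m

β = √(1 − 1/γ²) = √(1 − 1/1.939²) = 0.856751
Dilated lifetime: Δt = γτ₀ = 1.939 × 2.197 μs = 4.25998 μs
d = vΔt = 0.856751c × 4.25998 μs = 2.56854×10^8 m/s × 4.25998×10^-6 s = 1094 m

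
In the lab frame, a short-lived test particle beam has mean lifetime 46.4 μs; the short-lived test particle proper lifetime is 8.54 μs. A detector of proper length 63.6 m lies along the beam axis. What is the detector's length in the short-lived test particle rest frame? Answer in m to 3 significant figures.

L ≈ 11.7 m

Time dilation ⇒ γ = Δt/τ₀ = 46.4/8.54 = 5.4333
Length contraction: L = L₀/γ = 63.6/5.4333 = 11.7 m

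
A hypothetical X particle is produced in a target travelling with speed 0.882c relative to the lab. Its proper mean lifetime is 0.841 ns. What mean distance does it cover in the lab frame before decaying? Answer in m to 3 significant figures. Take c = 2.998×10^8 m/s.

d ≈ 0.472 m

γ = 1/√(1 − 0.882²) = 2.1220
Dilated lifetime: Δt = γτ₀ = 2.1220 × 0.841 ns = 1.7846 ns
d = vΔt = 0.882c × 1.7846 ns = 2.6442×10^8 m/s × 1.7846×10^-9 s = 0.472 m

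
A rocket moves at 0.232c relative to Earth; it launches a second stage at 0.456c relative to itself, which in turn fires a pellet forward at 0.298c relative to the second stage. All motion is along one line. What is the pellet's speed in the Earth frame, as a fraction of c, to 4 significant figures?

u ≈ 0.7763c

Compose boost 2: (0.456 + 0.232)/(1 + 0.456×0.232) = 0.6880/1.10579 = 0.622178
Compose boost 3: (0.298 + 0.622178)/(1 + 0.298×0.622178) = 0.920178/1.18541 = 0.7763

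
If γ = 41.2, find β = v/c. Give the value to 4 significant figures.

β ≈ 0.9997

β = √(1 − 1/γ²) = √(1 − 1/41.2²) = √(0.999411) = 0.9997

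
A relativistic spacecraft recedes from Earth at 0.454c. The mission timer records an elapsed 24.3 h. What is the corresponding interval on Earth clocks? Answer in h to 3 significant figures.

γ = 1/√(1 − 0.454²) = 1.1223
Time dilation: Δt = γτ₀ = 1.1223 × 24.3 h = 27.3 h

Δt ≈ 27.3 h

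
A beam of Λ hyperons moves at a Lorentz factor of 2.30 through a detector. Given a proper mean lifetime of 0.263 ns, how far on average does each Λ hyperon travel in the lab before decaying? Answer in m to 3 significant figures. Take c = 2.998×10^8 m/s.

d ≈ 0.163 m

β = √(1 − 1/γ²) = √(1 − 1/2.30²) = 0.90054
Dilated lifetime: Δt = γτ₀ = 2.30 × 0.263 ns = 0.60490 ns
d = vΔt = 0.90054c × 0.60490 ns = 2.6998×10^8 m/s × 6.0490×10^-10 s = 0.163 m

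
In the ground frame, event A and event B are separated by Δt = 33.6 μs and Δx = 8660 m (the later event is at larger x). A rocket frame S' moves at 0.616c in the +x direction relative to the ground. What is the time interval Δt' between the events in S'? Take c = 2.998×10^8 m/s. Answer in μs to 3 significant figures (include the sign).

γ = 1/√(1 − 0.616²) = 1.2694
Δt' = γ(Δt − vΔx/c²) = 1.2694 × (33.6 μs − 0.616×8660 m / (2.998×10^8 m/s))
= 1.2694 × (15.806 μs) = 20.1 μs

Δt' ≈ 20.1 μs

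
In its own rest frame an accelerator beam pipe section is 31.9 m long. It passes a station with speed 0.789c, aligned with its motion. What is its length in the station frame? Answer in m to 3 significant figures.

L ≈ 19.6 m

γ = 1/√(1 − 0.789²) = 1.6276
Length contraction: L = L₀/γ = 31.9/1.6276 = 19.6 m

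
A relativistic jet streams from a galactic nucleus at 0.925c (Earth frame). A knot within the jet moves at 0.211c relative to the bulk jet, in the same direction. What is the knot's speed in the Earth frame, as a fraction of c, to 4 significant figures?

Relativistic velocity addition: u = (u' + v)/(1 + u'v/c²)
= (0.211 + 0.925)/(1 + 0.211×0.925) = 1.136/1.19518 = 0.9505

u ≈ 0.9505c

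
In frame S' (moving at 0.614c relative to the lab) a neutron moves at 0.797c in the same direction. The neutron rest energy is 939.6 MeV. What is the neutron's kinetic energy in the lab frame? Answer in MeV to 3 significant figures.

u_lab = (0.797 + 0.614)/(1 + 0.797×0.614) = 0.947388
γ = 1/√(1 − 0.947388²) = 3.1241
K = (γ − 1)m₀c² = (3.1241 − 1) × 939.6 = 2.1241 × 939.6 = 2000 MeV

K ≈ 2000 MeV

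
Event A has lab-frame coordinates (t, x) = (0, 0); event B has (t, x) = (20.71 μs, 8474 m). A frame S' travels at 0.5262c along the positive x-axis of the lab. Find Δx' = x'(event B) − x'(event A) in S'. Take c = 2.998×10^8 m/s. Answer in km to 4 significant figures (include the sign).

Δx' ≈ 6.123 km

γ = 1/√(1 − 0.5262²) = 1.17597
Δx' = γ(Δx − vΔt) = 1.17597 × (8474 m − 0.5262×(2.998×10^8 m/s)×20.71×10^-6 s)
= 1.17597 × (5206.90 m) = 6.123 km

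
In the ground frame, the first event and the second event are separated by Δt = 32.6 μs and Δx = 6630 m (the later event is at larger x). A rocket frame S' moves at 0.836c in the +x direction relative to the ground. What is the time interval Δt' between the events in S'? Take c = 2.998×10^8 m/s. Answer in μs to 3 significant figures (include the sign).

γ = 1/√(1 − 0.836²) = 1.8224
Δt' = γ(Δt − vΔx/c²) = 1.8224 × (32.6 μs − 0.836×6630 m / (2.998×10^8 m/s))
= 1.8224 × (14.112 μs) = 25.7 μs

Δt' ≈ 25.7 μs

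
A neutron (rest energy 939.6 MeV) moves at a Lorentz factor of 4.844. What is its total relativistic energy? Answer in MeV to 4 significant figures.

E ≈ 4551 MeV

γ = 4.844 (given)
E = γm₀c² = 4.844 × 939.6 MeV = 4551 MeV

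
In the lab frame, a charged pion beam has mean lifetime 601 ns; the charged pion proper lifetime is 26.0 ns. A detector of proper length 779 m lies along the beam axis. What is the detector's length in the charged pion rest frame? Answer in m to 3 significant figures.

Time dilation ⇒ γ = Δt/τ₀ = 601/26.0 = 23.115
Length contraction: L = L₀/γ = 779/23.115 = 33.7 m

L ≈ 33.7 m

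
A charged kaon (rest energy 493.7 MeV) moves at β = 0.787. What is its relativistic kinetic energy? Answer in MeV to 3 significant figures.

γ = 1/√(1 − 0.787²) = 1.6209
K = (γ − 1)m₀c² = (1.6209 − 1) × 493.7 MeV = 0.62087 × 493.7 MeV = 307 MeV

K ≈ 307 MeV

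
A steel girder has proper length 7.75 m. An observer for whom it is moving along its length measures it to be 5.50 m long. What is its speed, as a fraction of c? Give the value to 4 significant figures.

γ = L₀/L = 7.75/5.50 = 1.40909
β = √(1 − 1/γ²) = 0.7045

β ≈ 0.7045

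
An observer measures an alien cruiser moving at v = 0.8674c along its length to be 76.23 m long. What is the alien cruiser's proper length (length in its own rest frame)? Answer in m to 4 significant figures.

L₀ ≈ 153.2 m

γ = 1/√(1 − 0.8674²) = 2.00960
L₀ = γL = 2.00960 × 76.23 = 153.2 m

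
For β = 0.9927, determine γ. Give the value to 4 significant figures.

γ = 1/√(1 − β²) = 1/√(1 − 0.9927²) = 1/√(0.0145467) = 8.291

γ ≈ 8.291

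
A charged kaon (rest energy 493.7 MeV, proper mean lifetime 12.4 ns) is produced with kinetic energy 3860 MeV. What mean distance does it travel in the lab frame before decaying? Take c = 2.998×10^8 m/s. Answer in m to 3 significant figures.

d ≈ 32.6 m

γ = 1 + K/(m₀c²) = 1 + 3860/493.7 = 8.8185
β = √(1 − 1/γ²) = 0.99355
Dilated lifetime: γτ₀ = 8.8185 × 12.4 ns = 109.35 ns
d = βc·γτ₀ = 0.99355 × (2.998×10^8 m/s) × 1.0935×10^-7 s = 32.6 m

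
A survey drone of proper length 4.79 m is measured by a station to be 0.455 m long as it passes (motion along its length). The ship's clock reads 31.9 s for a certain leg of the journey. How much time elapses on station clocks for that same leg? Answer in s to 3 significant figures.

Length contraction ⇒ γ = L₀/L = 4.79/0.455 = 10.527
Time dilation: Δt = γτ₀ = 10.527 × 31.9 s = 336 s

Δt ≈ 336 s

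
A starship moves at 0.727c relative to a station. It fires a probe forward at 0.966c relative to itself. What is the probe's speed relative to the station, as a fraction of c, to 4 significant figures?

u ≈ 0.9945c

Relativistic velocity addition: u = (u' + v)/(1 + u'v/c²)
= (0.966 + 0.727)/(1 + 0.966×0.727) = 1.693/1.70228 = 0.9945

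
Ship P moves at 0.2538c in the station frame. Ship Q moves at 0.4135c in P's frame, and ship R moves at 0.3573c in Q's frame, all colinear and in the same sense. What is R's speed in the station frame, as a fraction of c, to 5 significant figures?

u ≈ 0.79062c

Compose boost 2: (0.4135 + 0.2538)/(1 + 0.4135×0.2538) = 0.66730/1.104946 = 0.6039208
Compose boost 3: (0.3573 + 0.6039208)/(1 + 0.3573×0.6039208) = 0.9612208/1.215781 = 0.79062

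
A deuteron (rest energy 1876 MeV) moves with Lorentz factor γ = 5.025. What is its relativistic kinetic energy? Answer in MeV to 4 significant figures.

γ = 5.025 (given)
K = (γ − 1)m₀c² = (5.025 − 1) × 1876 MeV = 4.02500 × 1876 MeV = 7551 MeV

K ≈ 7551 MeV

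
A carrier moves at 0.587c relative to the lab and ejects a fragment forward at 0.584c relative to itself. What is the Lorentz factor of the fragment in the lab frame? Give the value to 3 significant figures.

u_lab = (0.584 + 0.587)/(1 + 0.584×0.587) = 1.171/1.34281 = 0.872053
γ = 1/√(1 − 0.872053²) = 2.04

γ ≈ 2.04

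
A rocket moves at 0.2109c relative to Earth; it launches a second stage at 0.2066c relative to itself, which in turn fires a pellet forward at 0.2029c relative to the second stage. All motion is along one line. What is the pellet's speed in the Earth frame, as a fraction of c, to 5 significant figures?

Compose boost 2: (0.2066 + 0.2109)/(1 + 0.2066×0.2109) = 0.41750/1.043572 = 0.4000683
Compose boost 3: (0.2029 + 0.4000683)/(1 + 0.2029×0.4000683) = 0.6029683/1.081174 = 0.55770

u ≈ 0.55770c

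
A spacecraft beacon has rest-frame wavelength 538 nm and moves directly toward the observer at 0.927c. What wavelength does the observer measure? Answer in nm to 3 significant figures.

λ_obs ≈ 105 nm

Relativistic Doppler: λ_obs = λ_src √((1−β)/(1+β))
= 538 × √(0.073000/1.9270) = 538 × 0.19463 = 105 nm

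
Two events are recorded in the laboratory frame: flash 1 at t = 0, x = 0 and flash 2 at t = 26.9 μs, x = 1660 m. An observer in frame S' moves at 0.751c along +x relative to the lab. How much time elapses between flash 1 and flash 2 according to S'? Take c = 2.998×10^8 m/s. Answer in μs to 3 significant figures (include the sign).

Δt' ≈ 34.4 μs

γ = 1/√(1 − 0.751²) = 1.5145
Δt' = γ(Δt − vΔx/c²) = 1.5145 × (26.9 μs − 0.751×1660 m / (2.998×10^8 m/s))
= 1.5145 × (22.742 μs) = 34.4 μs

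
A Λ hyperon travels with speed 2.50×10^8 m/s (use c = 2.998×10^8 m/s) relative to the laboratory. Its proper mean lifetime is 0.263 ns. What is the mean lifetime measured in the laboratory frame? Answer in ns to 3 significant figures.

β = v/c = 2.50×10^8 / 2.998×10^8 = 0.83389
γ = 1/√(1 − 0.83389²) = 1.8118
Time dilation: Δt = γτ₀ = 1.8118 × 0.263 ns = 0.477 ns

Δt ≈ 0.477 ns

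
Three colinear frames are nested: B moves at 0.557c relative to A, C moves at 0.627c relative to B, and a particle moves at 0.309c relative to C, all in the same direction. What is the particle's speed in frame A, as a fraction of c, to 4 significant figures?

u ≈ 0.9334c

Compose boost 2: (0.627 + 0.557)/(1 + 0.627×0.557) = 1.184/1.34924 = 0.877532
Compose boost 3: (0.309 + 0.877532)/(1 + 0.309×0.877532) = 1.18653/1.27116 = 0.9334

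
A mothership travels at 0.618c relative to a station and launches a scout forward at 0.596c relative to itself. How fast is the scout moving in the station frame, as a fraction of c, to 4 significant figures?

u ≈ 0.8872c

Compose boost 2: (0.596 + 0.618)/(1 + 0.596×0.618) = 1.214/1.36833 = 0.8872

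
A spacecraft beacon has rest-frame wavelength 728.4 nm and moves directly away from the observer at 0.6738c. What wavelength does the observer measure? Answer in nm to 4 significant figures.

Relativistic Doppler: λ_obs = λ_src √((1+β)/(1−β))
= 728.4 × √(1.67380/0.326200) = 728.4 × 2.26522 = 1650 nm

λ_obs ≈ 1650 nm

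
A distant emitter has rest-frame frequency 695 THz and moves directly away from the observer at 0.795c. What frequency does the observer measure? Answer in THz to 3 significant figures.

Relativistic Doppler: f_obs = f_src √((1−β)/(1+β))
= 695 × √(0.20500/1.7950) = 695 × 0.33794 = 235 THz

f_obs ≈ 235 THz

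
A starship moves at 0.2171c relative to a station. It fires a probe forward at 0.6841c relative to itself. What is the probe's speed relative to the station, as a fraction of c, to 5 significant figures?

u ≈ 0.78466c

Relativistic velocity addition: u = (u' + v)/(1 + u'v/c²)
= (0.6841 + 0.2171)/(1 + 0.6841×0.2171) = 0.90120/1.148518 = 0.78466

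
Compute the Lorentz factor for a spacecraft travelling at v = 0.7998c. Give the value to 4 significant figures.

γ = 1/√(1 − β²) = 1/√(1 − 0.7998²) = 1/√(0.360320) = 1.666

γ ≈ 1.666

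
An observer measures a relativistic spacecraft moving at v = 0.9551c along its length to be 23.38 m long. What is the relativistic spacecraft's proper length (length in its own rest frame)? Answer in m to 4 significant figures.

γ = 1/√(1 − 0.9551²) = 3.37514
L₀ = γL = 3.37514 × 23.38 = 78.91 m

L₀ ≈ 78.91 m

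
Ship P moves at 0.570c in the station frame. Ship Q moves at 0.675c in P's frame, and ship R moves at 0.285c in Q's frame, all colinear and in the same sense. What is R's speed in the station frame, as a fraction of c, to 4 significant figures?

u ≈ 0.9426c

Compose boost 2: (0.675 + 0.570)/(1 + 0.675×0.570) = 1.245/1.38475 = 0.899079
Compose boost 3: (0.285 + 0.899079)/(1 + 0.285×0.899079) = 1.18408/1.25624 = 0.9426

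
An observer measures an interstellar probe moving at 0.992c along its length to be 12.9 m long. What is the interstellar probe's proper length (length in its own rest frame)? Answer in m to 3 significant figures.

L₀ ≈ 102 m

γ = 1/√(1 − 0.992²) = 7.9216
L₀ = γL = 7.9216 × 12.9 = 102 m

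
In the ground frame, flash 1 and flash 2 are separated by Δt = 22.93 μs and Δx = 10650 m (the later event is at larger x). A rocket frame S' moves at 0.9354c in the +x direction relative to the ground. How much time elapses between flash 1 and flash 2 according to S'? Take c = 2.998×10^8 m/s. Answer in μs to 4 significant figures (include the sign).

γ = 1/√(1 − 0.9354²) = 2.82812
Δt' = γ(Δt − vΔx/c²) = 2.82812 × (22.93 μs − 0.9354×10650 m / (2.998×10^8 m/s))
= 2.82812 × (-10.2989 μs) = -29.13 μs

Δt' ≈ -29.13 μs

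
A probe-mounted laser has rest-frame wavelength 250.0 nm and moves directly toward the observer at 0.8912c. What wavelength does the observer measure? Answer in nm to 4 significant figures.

Relativistic Doppler: λ_obs = λ_src √((1−β)/(1+β))
= 250.0 × √(0.108800/1.89120) = 250.0 × 0.239853 = 59.96 nm

λ_obs ≈ 59.96 nm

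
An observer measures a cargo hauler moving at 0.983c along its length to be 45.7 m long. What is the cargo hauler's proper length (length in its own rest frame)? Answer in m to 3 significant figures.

L₀ ≈ 249 m

γ = 1/√(1 − 0.983²) = 5.4465
L₀ = γL = 5.4465 × 45.7 = 249 m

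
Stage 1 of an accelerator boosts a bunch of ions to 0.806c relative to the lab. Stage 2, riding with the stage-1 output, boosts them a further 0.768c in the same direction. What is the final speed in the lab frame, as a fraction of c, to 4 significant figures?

Compose boost 2: (0.768 + 0.806)/(1 + 0.768×0.806) = 1.574/1.61901 = 0.9722

u ≈ 0.9722c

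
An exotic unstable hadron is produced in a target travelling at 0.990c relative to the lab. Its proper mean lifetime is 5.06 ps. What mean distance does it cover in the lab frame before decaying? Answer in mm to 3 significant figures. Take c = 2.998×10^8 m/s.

d ≈ 10.6 mm

γ = 1/√(1 − 0.990²) = 7.0888
Dilated lifetime: Δt = γτ₀ = 7.0888 × 5.06 ps = 35.869 ps
d = vΔt = 0.990c × 35.869 ps = 2.9680×10^8 m/s × 3.5869×10^-11 s = 10.6 mm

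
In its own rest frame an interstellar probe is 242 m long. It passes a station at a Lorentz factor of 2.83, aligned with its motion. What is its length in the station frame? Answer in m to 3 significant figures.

L ≈ 85.5 m

γ = 2.83 (given)
Length contraction: L = L₀/γ = 242/2.83 = 85.5 m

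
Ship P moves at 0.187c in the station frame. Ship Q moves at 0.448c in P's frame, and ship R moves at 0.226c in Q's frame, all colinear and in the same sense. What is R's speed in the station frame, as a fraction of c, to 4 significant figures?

u ≈ 0.7170c

Compose boost 2: (0.448 + 0.187)/(1 + 0.448×0.187) = 0.6350/1.08378 = 0.585914
Compose boost 3: (0.226 + 0.585914)/(1 + 0.226×0.585914) = 0.811914/1.13242 = 0.7170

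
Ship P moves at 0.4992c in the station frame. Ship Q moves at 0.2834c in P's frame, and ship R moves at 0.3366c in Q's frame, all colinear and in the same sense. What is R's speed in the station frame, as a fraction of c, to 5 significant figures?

u ≈ 0.83054c

Compose boost 2: (0.2834 + 0.4992)/(1 + 0.2834×0.4992) = 0.78260/1.141473 = 0.6856052
Compose boost 3: (0.3366 + 0.6856052)/(1 + 0.3366×0.6856052) = 1.022205/1.230775 = 0.83054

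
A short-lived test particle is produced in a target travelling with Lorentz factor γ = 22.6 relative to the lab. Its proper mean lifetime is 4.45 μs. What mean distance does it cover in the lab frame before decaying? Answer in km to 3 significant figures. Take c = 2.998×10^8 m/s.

β = √(1 − 1/γ²) = √(1 − 1/22.6²) = 0.99902
Dilated lifetime: Δt = γτ₀ = 22.6 × 4.45 μs = 100.57 μs
d = vΔt = 0.99902c × 100.57 μs = 2.9951×10^8 m/s × 0.00010057 s = 30.1 km

d ≈ 30.1 km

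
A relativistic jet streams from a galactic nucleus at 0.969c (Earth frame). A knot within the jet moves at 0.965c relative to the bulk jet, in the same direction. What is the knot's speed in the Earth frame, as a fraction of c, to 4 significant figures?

u ≈ 0.9994c

Relativistic velocity addition: u = (u' + v)/(1 + u'v/c²)
= (0.965 + 0.969)/(1 + 0.965×0.969) = 1.934/1.93508 = 0.9994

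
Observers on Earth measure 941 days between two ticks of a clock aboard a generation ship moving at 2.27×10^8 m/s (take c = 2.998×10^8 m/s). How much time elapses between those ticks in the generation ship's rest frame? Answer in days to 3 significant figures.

τ₀ ≈ 615 days

β = v/c = 2.27×10^8 / 2.998×10^8 = 0.75717
γ = 1/√(1 − 0.75717²) = 1.5309
Proper time: τ₀ = Δt/γ = 941/1.5309 = 615 days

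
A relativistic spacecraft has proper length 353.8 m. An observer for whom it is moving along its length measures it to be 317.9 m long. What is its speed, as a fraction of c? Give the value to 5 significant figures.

γ = L₀/L = 353.8/317.9 = 1.112929
β = √(1 − 1/γ²) = 0.43891

β ≈ 0.43891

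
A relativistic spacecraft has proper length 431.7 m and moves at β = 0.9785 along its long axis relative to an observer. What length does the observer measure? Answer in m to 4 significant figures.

γ = 1/√(1 − 0.9785²) = 4.84856
Length contraction: L = L₀/γ = 431.7/4.84856 = 89.04 m

L ≈ 89.04 m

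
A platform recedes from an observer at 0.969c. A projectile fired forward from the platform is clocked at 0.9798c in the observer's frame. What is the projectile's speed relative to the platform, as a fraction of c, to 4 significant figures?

u' ≈ 0.2135c

Inverse velocity addition: u' = (u − v)/(1 − uv/c²)
= (0.9798 − 0.969)/(1 − 0.9798×0.969) = 0.01080/0.0505738 = 0.2135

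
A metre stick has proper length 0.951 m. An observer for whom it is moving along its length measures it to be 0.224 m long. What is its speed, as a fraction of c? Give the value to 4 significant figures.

β ≈ 0.9719

γ = L₀/L = 0.951/0.224 = 4.24554
β = √(1 − 1/γ²) = 0.9719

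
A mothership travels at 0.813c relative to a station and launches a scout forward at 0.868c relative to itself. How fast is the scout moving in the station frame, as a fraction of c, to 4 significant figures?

Compose boost 2: (0.868 + 0.813)/(1 + 0.868×0.813) = 1.681/1.70568 = 0.9855

u ≈ 0.9855c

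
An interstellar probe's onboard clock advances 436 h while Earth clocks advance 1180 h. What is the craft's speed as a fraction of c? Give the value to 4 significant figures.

γ = Δt/τ₀ = 1180/436 = 2.70642
β = √(1 − 1/γ²) = √(1 − 1/2.70642²) = 0.9292

β ≈ 0.9292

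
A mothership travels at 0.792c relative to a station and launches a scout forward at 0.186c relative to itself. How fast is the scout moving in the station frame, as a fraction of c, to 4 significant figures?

Compose boost 2: (0.186 + 0.792)/(1 + 0.186×0.792) = 0.9780/1.14731 = 0.8524

u ≈ 0.8524c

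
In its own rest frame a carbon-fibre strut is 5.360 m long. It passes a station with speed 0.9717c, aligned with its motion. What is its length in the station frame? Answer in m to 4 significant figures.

γ = 1/√(1 − 0.9717²) = 4.23337
Length contraction: L = L₀/γ = 5.360/4.23337 = 1.266 m

L ≈ 1.266 m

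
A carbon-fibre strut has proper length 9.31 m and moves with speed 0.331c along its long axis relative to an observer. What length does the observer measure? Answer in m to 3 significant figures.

γ = 1/√(1 − 0.331²) = 1.0597
Length contraction: L = L₀/γ = 9.31/1.0597 = 8.79 m

L ≈ 8.79 m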